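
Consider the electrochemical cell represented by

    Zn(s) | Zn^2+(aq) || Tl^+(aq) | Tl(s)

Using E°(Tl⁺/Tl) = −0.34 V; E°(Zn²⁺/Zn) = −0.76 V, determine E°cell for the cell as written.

By convention the left-hand electrode in cell notation is the anode (oxidation) and the right-hand electrode is the cathode (reduction).
E°cell = E°(right) − E°(left) = −0.34 − (−0.76) = +0.42 V.

+0.42 V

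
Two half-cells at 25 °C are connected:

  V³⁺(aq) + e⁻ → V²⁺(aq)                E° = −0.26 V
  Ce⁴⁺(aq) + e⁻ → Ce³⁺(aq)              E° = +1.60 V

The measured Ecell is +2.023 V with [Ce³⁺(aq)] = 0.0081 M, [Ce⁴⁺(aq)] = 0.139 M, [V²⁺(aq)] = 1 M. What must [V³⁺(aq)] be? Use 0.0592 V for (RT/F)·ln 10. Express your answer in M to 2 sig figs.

Ce⁴⁺/Ce³⁺ is the cathode (higher E°); E°cell = +1.60 − (−0.26) = +1.86 V with n = 1.
From the Nernst equation, log Q = n(E° − E)/0.0592 = 1·(+1.86 − (+2.023))/0.0592 = −2.753.
Balancing electrons gives Ce⁴⁺(aq) + V²⁺(aq) → Ce³⁺(aq) + V³⁺(aq); thus Q = ([Ce³⁺(aq)]·[V³⁺(aq)]) / ([Ce⁴⁺(aq)]·[V²⁺(aq)]).
Solving for the unknown gives log [V³⁺(aq)] = −1.518, so [V³⁺(aq)] ≈ 0.030 M.

0.030 M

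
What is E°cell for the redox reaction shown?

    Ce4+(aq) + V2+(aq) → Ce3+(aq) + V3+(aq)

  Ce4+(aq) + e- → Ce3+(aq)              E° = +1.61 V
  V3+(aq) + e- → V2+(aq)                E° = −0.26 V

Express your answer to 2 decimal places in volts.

Ce4+(aq) gains electrons, so the Ce⁴⁺/Ce³⁺ couple is the cathode; the V³⁺/V²⁺ couple is the anode.
E°cell = E°(cathode) − E°(anode) = +1.61 − (−0.26) = +1.87 V.

+1.87 V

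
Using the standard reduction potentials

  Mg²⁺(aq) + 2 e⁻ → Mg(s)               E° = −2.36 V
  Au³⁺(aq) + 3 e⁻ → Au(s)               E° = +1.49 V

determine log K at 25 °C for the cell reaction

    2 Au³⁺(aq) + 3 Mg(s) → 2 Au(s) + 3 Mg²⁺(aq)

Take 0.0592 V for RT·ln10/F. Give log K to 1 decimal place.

The Au³⁺/Au couple is reduced (cathode); E°cell = +1.49 − (−2.36) = +3.85 V with n = 6.
At equilibrium E = 0, so log K = nE°cell / 0.0592 = (6)(+3.85) / 0.0592 = 390.2.

log K = 390.2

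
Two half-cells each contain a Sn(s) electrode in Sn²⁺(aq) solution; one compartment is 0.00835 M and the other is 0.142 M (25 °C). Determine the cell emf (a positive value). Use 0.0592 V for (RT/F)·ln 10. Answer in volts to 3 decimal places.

For a concentration cell E°cell = 0, since both electrodes use the same couple.
The compartment with the higher Sn²⁺(aq) concentration (0.142 M) acts as the cathode; ions are reduced there and produced at the dilute (0.00835 M) anode.
With n = 2, Ecell = −(0.0592/2)·log([dilute]/[conc]) = −(0.0592/2)·log(0.00835/0.142) = +0.036 V.

0.036 V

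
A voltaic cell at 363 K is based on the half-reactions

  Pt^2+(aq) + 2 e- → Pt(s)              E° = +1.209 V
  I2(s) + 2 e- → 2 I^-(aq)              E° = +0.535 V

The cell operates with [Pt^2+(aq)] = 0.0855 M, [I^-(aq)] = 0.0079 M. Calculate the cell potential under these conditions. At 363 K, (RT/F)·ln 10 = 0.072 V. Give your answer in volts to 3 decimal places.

The Pt²⁺/Pt couple has the more positive E°, so it is the cathode; I₂/I⁻ is the anode.
The standard potential is +1.209 − (+0.535) = +0.674 V and the balanced reaction transfers n = 2 electrons.
The balanced reaction is Pt^2+(aq) + 2 I^-(aq) → Pt(s) + I2(s), so Q = 1 / ([Pt^2+(aq)]·[I^-(aq)]^2) = 1.87×10^5 and log Q = 5.273.
E = E° − (0.072/n)·log Q = +0.674 − (0.072/2)(5.273) = +0.484 V.

+0.484 V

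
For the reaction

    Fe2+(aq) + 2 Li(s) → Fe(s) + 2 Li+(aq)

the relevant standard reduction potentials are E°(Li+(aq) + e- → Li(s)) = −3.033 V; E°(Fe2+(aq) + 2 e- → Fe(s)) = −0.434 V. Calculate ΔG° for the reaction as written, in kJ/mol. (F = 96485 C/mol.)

−502 kJ/mol

In the reaction as written Fe2+(aq) is reduced, so the Fe²⁺/Fe couple is the cathode and Li⁺/Li is the anode.
E°cell = −0.434 − (−3.033) = +2.599 V; balancing electrons gives n = 2.
ΔG° = −nFE°cell = −(2)(96485)(+2.599) J/mol = −502 kJ/mol.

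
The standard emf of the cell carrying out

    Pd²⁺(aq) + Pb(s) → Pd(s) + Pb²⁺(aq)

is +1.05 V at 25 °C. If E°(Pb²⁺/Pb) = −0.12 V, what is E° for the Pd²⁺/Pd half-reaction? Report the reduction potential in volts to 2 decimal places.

In the reaction as written the Pd²⁺/Pd couple is reduced (cathode) and Pb²⁺/Pb is oxidized (anode), so E°cell = E°(Pd²⁺/Pd) − E°(Pb²⁺/Pb).
E°(Pd²⁺/Pd) = E°cell + E°(anode) = +1.05 + (−0.12) = +0.93 V.

+0.93 V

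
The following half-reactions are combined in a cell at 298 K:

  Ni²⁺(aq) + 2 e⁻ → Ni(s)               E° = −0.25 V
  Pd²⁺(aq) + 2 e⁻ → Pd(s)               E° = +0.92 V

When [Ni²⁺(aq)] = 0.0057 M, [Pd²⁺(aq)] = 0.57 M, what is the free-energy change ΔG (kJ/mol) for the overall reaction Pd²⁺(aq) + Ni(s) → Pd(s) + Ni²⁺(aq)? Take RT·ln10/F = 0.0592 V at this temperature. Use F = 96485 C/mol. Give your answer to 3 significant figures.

The standard cell potential is +0.92 − (−0.25) = +1.17 V, with n = 2 electrons in the balanced equation.
Here Q = [Ni²⁺(aq)] / [Pd²⁺(aq)] = 0.01 (log Q = −2.000), giving E = +1.17 − (0.0592/2)·(−2.000) = +1.2292 V.
Finally ΔG = −nFE = −(2)(96485 C/mol)(+1.2292 V) = −237 kJ/mol.

−237 kJ/mol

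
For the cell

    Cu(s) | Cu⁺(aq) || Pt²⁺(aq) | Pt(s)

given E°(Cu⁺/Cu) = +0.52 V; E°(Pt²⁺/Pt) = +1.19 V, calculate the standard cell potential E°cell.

By convention the left-hand electrode in cell notation is the anode (oxidation) and the right-hand electrode is the cathode (reduction).
E°cell = E°(right) − E°(left) = +1.19 − (+0.52) = +0.67 V.

+0.67 V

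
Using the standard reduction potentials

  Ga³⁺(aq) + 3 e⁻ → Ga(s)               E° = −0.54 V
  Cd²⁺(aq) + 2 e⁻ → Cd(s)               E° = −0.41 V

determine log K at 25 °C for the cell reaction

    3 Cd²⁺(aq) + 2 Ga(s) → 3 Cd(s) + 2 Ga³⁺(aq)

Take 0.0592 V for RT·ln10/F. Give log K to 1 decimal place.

log K = 13.2

The Cd²⁺/Cd couple is reduced (cathode); E°cell = −0.41 − (−0.54) = +0.13 V with n = 6.
At equilibrium E = 0, so log K = nE°cell / 0.0592 = (6)(+0.13) / 0.0592 = 13.2.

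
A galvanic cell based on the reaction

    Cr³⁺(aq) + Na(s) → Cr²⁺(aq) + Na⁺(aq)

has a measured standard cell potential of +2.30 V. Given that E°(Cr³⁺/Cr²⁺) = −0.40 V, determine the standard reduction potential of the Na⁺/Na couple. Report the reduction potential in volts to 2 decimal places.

In the reaction as written the Cr³⁺/Cr²⁺ couple is reduced (cathode) and Na⁺/Na is oxidized (anode), so E°cell = E°(Cr³⁺/Cr²⁺) − E°(Na⁺/Na).
E°(Na⁺/Na) = E°(cathode) − E°cell = −0.40 − (+2.30) = −2.70 V.

−2.70 V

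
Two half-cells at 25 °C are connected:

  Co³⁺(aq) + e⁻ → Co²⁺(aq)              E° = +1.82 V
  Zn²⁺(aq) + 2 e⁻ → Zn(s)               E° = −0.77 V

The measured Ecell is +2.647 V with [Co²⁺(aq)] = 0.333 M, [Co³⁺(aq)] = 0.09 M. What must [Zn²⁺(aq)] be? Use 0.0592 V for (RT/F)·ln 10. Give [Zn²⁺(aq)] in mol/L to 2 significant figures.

The Co³⁺/Co²⁺ couple has the larger reduction potential, so it is the cathode: E°cell = +1.82 − (−0.77) = +2.59 V and n = 2.
From the Nernst equation, log Q = n(E° − E)/0.0592 = 2·(+2.59 − (+2.647))/0.0592 = −1.926.
For 2 Co³⁺(aq) + Zn(s) → 2 Co²⁺(aq) + Zn²⁺(aq), the reaction quotient is Q = ([Co²⁺(aq)]^2·[Zn²⁺(aq)]) / [Co³⁺(aq)]^2.
Substituting the known concentrations and solving, log [Zn²⁺(aq)] = −3.062 and [Zn²⁺(aq)] = 0.00087 M.

0.00087 M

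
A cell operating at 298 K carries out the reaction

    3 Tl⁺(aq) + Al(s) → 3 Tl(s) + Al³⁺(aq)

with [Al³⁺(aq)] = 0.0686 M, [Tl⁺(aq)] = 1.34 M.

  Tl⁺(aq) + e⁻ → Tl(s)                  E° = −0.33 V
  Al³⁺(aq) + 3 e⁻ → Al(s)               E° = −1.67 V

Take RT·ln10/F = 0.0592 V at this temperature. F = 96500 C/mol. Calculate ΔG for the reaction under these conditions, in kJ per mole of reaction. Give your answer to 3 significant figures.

E°cell = −0.33 − (−1.67) = +1.34 V; the balanced reaction transfers n = 3 electrons.
Here Q = [Al³⁺(aq)] / [Tl⁺(aq)]^3 = 0.0285 (log Q = −1.545), giving E = +1.34 − (0.0592/3)·(−1.545) = +1.3705 V.
ΔG = −nFE = −(3)(96500)(+1.3705) J/mol = −397 kJ/mol.

−397 kJ/mol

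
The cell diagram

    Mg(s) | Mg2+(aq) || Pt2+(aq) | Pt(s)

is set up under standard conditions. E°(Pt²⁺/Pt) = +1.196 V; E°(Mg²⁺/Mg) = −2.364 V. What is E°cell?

By convention the left-hand electrode in cell notation is the anode (oxidation) and the right-hand electrode is the cathode (reduction).
E°cell = E°(right) − E°(left) = +1.196 − (−2.364) = +3.560 V.

+3.560 V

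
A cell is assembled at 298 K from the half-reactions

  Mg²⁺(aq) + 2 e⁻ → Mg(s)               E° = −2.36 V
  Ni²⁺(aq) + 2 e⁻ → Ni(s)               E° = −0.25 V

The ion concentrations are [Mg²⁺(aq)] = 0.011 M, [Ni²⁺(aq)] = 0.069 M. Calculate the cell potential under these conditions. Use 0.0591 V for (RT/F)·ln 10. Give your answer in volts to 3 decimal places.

+2.134 V

Since E°(Ni²⁺/Ni) > E°(Mg²⁺/Mg), Ni²⁺/Ni serves as the cathode.
E°cell = −0.25 − (−2.36) = +2.11 V, with n = 2 electrons transferred.
For the overall reaction Ni²⁺(aq) + Mg(s) → Ni(s) + Mg²⁺(aq), Q = [Mg²⁺(aq)] / [Ni²⁺(aq)] = 0.159, giving log Q = −0.797.
E = E° − (0.0591/n)·log Q = +2.11 − (0.0591/2)(−0.797) = +2.134 V.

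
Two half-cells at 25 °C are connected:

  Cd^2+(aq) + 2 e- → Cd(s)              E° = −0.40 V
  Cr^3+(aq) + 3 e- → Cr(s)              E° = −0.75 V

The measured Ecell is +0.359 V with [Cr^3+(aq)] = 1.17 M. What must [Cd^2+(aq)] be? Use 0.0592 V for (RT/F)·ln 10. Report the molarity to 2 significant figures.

2.2 M

The Cd²⁺/Cd couple has the larger reduction potential, so it is the cathode: E°cell = −0.40 − (−0.75) = +0.35 V and n = 6.
From the Nernst equation, log Q = n(E° − E)/0.0592 = 6·(+0.35 − (+0.359))/0.0592 = −0.912.
The balanced reaction is 3 Cd^2+(aq) + 2 Cr(s) → 3 Cd(s) + 2 Cr^3+(aq), so Q = [Cr^3+(aq)]^2 / [Cd^2+(aq)]^3.
Solving for the unknown gives log [Cd^2+(aq)] = 0.349, so [Cd^2+(aq)] ≈ 2.2 M.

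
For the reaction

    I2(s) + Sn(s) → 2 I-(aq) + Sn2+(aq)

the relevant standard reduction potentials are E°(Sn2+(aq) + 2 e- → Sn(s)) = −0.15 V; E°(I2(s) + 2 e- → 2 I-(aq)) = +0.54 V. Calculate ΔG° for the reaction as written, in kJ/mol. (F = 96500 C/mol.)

−133 kJ/mol

In the reaction as written I2(s) is reduced, so the I₂/I⁻ couple is the cathode and Sn²⁺/Sn is the anode.
E°cell = +0.54 − (−0.15) = +0.69 V; balancing electrons gives n = 2.
ΔG° = −nFE°cell = −(2)(96500)(+0.69) J/mol = −133 kJ/mol.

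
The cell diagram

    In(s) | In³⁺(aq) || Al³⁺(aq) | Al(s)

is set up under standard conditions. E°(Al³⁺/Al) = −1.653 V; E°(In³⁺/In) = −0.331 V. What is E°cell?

By convention the left-hand electrode in cell notation is the anode (oxidation) and the right-hand electrode is the cathode (reduction).
E°cell = E°(right) − E°(left) = −1.653 − (−0.331) = −1.322 V.
The negative sign shows that, as written, the cell would require an external voltage to drive the reaction.

−1.322 V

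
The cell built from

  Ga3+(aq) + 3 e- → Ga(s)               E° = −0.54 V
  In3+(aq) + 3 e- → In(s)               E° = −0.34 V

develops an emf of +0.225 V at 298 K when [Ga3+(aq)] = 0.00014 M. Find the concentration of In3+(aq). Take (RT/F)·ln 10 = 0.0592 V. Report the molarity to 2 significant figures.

In³⁺/In is the cathode (higher E°); E°cell = −0.34 − (−0.54) = +0.20 V with n = 3.
Since E = E° − (0.0592/n)·log Q, log Q = n(E° − E)/0.0592 = −1.267.
The balanced reaction is In3+(aq) + Ga(s) → In(s) + Ga3+(aq), so Q = [Ga3+(aq)] / [In3+(aq)].
Substituting the known concentrations and solving, log [In3+(aq)] = −2.587 and [In3+(aq)] = 0.0026 M.

0.0026 M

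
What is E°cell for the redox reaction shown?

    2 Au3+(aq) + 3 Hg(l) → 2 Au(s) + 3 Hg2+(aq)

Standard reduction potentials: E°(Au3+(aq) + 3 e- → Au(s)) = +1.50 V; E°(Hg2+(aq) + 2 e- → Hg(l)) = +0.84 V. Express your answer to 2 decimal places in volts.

Au3+(aq) gains electrons, so the Au³⁺/Au couple is the cathode; the Hg²⁺/Hg couple is the anode.
E°cell = E°(cathode) − E°(anode) = +1.50 − (+0.84) = +0.66 V.
The positive value indicates the reaction is spontaneous as written.

+0.66 V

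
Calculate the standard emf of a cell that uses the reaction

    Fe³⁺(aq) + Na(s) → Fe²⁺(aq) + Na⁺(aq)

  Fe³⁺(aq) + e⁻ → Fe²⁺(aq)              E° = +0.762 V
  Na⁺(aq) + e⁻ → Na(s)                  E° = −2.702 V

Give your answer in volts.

+3.464 V

In the reaction as written, Fe³⁺(aq) is reduced (cathode) and Na⁺(aq) is produced by oxidation at the anode.
E°cell = E°(cathode) − E°(anode) = +0.762 − (−2.702) = +3.464 V.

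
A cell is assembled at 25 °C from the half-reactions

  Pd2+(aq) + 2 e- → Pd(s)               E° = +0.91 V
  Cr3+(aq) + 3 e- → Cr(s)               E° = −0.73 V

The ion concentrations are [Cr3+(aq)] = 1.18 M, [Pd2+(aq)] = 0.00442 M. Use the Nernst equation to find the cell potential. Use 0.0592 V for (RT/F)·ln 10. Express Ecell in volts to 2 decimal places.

+1.57 V

Pd²⁺/Pd is reduced (cathode, E° = +0.91 V) and Cr³⁺/Cr is oxidized (anode).
E°cell = E°cat − E°an = +0.91 − (−0.73) = +1.64 V; n = 6.
The balanced reaction is 3 Pd2+(aq) + 2 Cr(s) → 3 Pd(s) + 2 Cr3+(aq), so Q = [Cr3+(aq)]^2 / [Pd2+(aq)]^3 = 1.61×10^7 and log Q = 7.207.
By the Nernst equation, E = +1.64 − (0.0592/6)·(7.207) = +1.57 V.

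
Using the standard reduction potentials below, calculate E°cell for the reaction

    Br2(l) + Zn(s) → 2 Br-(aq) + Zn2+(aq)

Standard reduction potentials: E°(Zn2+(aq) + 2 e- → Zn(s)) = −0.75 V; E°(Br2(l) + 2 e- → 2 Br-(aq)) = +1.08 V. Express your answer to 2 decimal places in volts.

+1.83 V

In the reaction as written, Br2(l) is reduced (cathode) and Zn2+(aq) is produced by oxidation at the anode.
E°cell = E°(cathode) − E°(anode) = +1.08 − (−0.75) = +1.83 V.
The positive value indicates the reaction is spontaneous as written.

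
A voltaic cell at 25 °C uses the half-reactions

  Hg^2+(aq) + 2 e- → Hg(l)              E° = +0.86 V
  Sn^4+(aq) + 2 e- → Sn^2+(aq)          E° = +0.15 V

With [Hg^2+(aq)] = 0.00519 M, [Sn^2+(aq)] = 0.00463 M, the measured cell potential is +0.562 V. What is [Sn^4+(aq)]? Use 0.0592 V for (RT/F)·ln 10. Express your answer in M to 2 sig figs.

With Hg²⁺/Hg at the cathode and Sn⁴⁺/Sn²⁺ at the anode, E°cell = +0.86 − (+0.15) = +0.71 V (n = 2).
Since E = E° − (0.0592/n)·log Q, log Q = n(E° − E)/0.0592 = 5.000.
For Hg^2+(aq) + Sn^2+(aq) → Hg(l) + Sn^4+(aq), the reaction quotient is Q = [Sn^4+(aq)] / ([Hg^2+(aq)]·[Sn^2+(aq)]).
Isolating [Sn^4+(aq)] in Q = 10^{5.000} yields log [Sn^4+(aq)] = 0.381, i.e. 2.4 M.

2.4 M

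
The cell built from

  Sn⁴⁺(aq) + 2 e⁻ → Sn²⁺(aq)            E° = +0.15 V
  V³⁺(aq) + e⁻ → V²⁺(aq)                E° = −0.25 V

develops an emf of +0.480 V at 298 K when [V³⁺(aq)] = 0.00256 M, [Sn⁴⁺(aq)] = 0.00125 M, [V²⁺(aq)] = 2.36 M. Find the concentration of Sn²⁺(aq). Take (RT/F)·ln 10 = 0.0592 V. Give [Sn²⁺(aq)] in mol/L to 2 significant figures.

Sn⁴⁺/Sn²⁺ is the cathode (higher E°); E°cell = +0.15 − (−0.25) = +0.40 V with n = 2.
From the Nernst equation, log Q = n(E° − E)/0.0592 = 2·(+0.40 − (+0.480))/0.0592 = −2.703.
For Sn⁴⁺(aq) + 2 V²⁺(aq) → Sn²⁺(aq) + 2 V³⁺(aq), the reaction quotient is Q = ([Sn²⁺(aq)]·[V³⁺(aq)]^2) / ([Sn⁴⁺(aq)]·[V²⁺(aq)]^2).
Substituting the known concentrations and solving, log [Sn²⁺(aq)] = 0.323 and [Sn²⁺(aq)] = 2.1 M.

2.1 M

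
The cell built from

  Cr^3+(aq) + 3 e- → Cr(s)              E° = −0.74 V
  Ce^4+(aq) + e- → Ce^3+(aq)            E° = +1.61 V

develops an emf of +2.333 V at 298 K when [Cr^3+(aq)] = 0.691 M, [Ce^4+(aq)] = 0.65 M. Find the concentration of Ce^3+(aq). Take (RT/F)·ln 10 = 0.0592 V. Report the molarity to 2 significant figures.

1.4 M

With Ce⁴⁺/Ce³⁺ at the cathode and Cr³⁺/Cr at the anode, E°cell = +1.61 − (−0.74) = +2.35 V (n = 3).
From the Nernst equation, log Q = n(E° − E)/0.0592 = 3·(+2.35 − (+2.333))/0.0592 = 0.861.
Balancing electrons gives 3 Ce^4+(aq) + Cr(s) → 3 Ce^3+(aq) + Cr^3+(aq); thus Q = ([Ce^3+(aq)]^3·[Cr^3+(aq)]) / [Ce^4+(aq)]^3.
Substituting the known concentrations and solving, log [Ce^3+(aq)] = 0.153 and [Ce^3+(aq)] = 1.4 M.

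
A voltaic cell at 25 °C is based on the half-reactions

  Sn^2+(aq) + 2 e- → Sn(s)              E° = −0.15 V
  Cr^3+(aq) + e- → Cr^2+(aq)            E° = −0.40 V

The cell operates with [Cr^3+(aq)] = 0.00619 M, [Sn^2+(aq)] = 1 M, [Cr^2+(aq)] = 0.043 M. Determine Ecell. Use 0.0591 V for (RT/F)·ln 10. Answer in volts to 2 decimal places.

Since E°(Sn²⁺/Sn) > E°(Cr³⁺/Cr²⁺), Sn²⁺/Sn serves as the cathode.
E°cell = −0.15 − (−0.40) = +0.25 V, with n = 2 electrons transferred.
Balancing gives Sn^2+(aq) + 2 Cr^2+(aq) → Sn(s) + 2 Cr^3+(aq); hence Q = [Cr^3+(aq)]^2 / ([Sn^2+(aq)]·[Cr^2+(aq)]^2) = 0.0207 (log Q = −1.684).
E = E° − (0.0591/n)·log Q = +0.25 − (0.0591/2)(−1.684) = +0.30 V.

+0.30 V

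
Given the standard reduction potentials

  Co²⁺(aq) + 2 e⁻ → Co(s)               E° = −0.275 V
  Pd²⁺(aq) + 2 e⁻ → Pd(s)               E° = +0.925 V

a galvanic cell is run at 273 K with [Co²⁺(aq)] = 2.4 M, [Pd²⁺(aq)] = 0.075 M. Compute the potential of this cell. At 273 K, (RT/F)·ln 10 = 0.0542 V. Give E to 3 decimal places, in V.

+1.159 V

The Pd²⁺/Pd couple has the more positive E°, so it is the cathode; Co²⁺/Co is the anode.
The standard potential is +0.925 − (−0.275) = +1.200 V and the balanced reaction transfers n = 2 electrons.
The balanced reaction is Pd²⁺(aq) + Co(s) → Pd(s) + Co²⁺(aq), so Q = [Co²⁺(aq)] / [Pd²⁺(aq)] = 32 and log Q = 1.505.
Applying E = E° − (RT ln10/nF)·log Q gives +1.200 − (0.0542/2)(1.505) = +1.159 V.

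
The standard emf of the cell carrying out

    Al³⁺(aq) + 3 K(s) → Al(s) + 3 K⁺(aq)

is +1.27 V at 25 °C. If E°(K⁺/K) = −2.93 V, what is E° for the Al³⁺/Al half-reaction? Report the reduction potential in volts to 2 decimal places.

−1.66 V

In the reaction as written the Al³⁺/Al couple is reduced (cathode) and K⁺/K is oxidized (anode), so E°cell = E°(Al³⁺/Al) − E°(K⁺/K).
E°(Al³⁺/Al) = E°cell + E°(anode) = +1.27 + (−2.93) = −1.66 V.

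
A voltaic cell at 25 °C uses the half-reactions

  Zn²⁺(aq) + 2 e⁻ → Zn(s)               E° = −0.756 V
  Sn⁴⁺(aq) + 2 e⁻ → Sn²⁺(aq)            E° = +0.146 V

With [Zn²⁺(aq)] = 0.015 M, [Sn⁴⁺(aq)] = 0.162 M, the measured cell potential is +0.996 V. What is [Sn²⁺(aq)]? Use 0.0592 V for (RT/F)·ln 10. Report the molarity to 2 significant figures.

The Sn⁴⁺/Sn²⁺ couple has the larger reduction potential, so it is the cathode: E°cell = +0.146 − (−0.756) = +0.902 V and n = 2.
Rearranging E = E° − (0.0592/n)·log Q gives log Q = 2(+0.902 − (+0.996))/0.0592 = −3.176.
The balanced reaction is Sn⁴⁺(aq) + Zn(s) → Sn²⁺(aq) + Zn²⁺(aq), so Q = ([Sn²⁺(aq)]·[Zn²⁺(aq)]) / [Sn⁴⁺(aq)].
Isolating [Sn²⁺(aq)] in Q = 10^{−3.176} yields log [Sn²⁺(aq)] = −2.143, i.e. 0.0072 M.

0.0072 M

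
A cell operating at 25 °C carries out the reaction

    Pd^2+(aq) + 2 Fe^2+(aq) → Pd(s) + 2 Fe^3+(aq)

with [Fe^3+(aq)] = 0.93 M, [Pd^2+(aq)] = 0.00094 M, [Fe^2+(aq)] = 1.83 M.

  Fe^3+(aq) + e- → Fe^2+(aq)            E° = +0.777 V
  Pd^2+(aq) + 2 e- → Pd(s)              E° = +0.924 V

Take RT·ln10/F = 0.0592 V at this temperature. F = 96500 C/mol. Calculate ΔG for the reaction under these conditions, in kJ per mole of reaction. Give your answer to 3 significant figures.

−14.4 kJ/mol

E°cell = +0.924 − (+0.777) = +0.147 V; the balanced reaction transfers n = 2 electrons.
The reaction quotient is [Fe^3+(aq)]^2 / ([Pd^2+(aq)]·[Fe^2+(aq)]^2) = 275; by Nernst, E = +0.147 − (0.0592/2)(2.439) = +0.0748 V.
Then ΔG = −nFE = −2 × 96500 × +0.0748 J/mol = −14.4 kJ/mol.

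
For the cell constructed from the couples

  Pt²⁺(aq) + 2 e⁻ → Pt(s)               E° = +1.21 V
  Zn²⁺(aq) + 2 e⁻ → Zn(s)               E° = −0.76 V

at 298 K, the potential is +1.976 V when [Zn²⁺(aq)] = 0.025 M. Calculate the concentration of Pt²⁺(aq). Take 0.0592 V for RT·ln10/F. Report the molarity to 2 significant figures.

0.040 M

Pt²⁺/Pt is the cathode (higher E°); E°cell = +1.21 − (−0.76) = +1.97 V with n = 2.
Rearranging E = E° − (0.0592/n)·log Q gives log Q = 2(+1.97 − (+1.976))/0.0592 = −0.203.
For Pt²⁺(aq) + Zn(s) → Pt(s) + Zn²⁺(aq), the reaction quotient is Q = [Zn²⁺(aq)] / [Pt²⁺(aq)].
Substituting the known concentrations and solving, log [Pt²⁺(aq)] = −1.399 and [Pt²⁺(aq)] = 0.040 M.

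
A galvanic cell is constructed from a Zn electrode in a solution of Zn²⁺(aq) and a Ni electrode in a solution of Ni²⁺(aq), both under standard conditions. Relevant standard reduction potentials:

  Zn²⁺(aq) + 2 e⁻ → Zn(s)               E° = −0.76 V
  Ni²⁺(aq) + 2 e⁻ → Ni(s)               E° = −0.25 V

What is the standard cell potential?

The Ni²⁺/Ni couple has the higher E°, so Ni ion is reduced (cathode) and Zn is oxidized (anode).
E°cell = E°(cathode) − E°(anode) = −0.25 − (−0.76) = +0.51 V.

+0.51 V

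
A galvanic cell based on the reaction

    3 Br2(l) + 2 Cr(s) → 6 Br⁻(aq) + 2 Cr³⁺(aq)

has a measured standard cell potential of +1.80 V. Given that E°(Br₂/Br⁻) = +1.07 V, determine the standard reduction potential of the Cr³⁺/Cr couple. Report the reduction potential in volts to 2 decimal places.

−0.73 V

In the reaction as written the Br₂/Br⁻ couple is reduced (cathode) and Cr³⁺/Cr is oxidized (anode), so E°cell = E°(Br₂/Br⁻) − E°(Cr³⁺/Cr).
E°(Cr³⁺/Cr) = E°(cathode) − E°cell = +1.07 − (+1.80) = −0.73 V.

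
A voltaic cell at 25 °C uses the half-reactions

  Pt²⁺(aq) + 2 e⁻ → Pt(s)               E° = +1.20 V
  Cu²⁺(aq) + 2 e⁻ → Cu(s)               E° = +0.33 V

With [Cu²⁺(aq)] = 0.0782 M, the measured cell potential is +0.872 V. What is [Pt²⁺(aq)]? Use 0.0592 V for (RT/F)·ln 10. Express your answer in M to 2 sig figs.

Pt²⁺/Pt is the cathode (higher E°); E°cell = +1.20 − (+0.33) = +0.87 V with n = 2.
Rearranging E = E° − (0.0592/n)·log Q gives log Q = 2(+0.87 − (+0.872))/0.0592 = −0.068.
The balanced reaction is Pt²⁺(aq) + Cu(s) → Pt(s) + Cu²⁺(aq), so Q = [Cu²⁺(aq)] / [Pt²⁺(aq)].
Solving for the unknown gives log [Pt²⁺(aq)] = −1.039, so [Pt²⁺(aq)] ≈ 0.091 M.

0.091 M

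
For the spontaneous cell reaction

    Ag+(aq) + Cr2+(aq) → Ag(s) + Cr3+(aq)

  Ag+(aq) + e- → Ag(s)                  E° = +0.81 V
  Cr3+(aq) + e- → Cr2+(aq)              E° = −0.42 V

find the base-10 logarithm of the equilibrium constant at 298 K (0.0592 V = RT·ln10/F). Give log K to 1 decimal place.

log K = 20.8

The Ag⁺/Ag couple is reduced (cathode); E°cell = +0.81 − (−0.42) = +1.23 V with n = 1.
At equilibrium E = 0, so log K = nE°cell / 0.0592 = (1)(+1.23) / 0.0592 = 20.8.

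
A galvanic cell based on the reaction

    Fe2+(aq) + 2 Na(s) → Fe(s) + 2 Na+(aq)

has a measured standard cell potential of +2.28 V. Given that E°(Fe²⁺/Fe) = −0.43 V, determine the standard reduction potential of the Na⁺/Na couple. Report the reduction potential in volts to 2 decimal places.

−2.71 V

In the reaction as written the Fe²⁺/Fe couple is reduced (cathode) and Na⁺/Na is oxidized (anode), so E°cell = E°(Fe²⁺/Fe) − E°(Na⁺/Na).
E°(Na⁺/Na) = E°(cathode) − E°cell = −0.43 − (+2.28) = −2.71 V.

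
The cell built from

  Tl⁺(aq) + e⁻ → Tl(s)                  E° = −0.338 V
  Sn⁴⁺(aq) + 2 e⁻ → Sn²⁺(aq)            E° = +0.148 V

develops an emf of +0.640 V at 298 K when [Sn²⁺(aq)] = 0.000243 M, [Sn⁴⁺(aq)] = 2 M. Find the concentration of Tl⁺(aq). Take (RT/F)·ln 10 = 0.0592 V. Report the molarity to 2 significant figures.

0.23 M

The Sn⁴⁺/Sn²⁺ couple has the larger reduction potential, so it is the cathode: E°cell = +0.148 − (−0.338) = +0.486 V and n = 2.
From the Nernst equation, log Q = n(E° − E)/0.0592 = 2·(+0.486 − (+0.640))/0.0592 = −5.203.
The balanced reaction is Sn⁴⁺(aq) + 2 Tl(s) → Sn²⁺(aq) + 2 Tl⁺(aq), so Q = ([Sn²⁺(aq)]·[Tl⁺(aq)]^2) / [Sn⁴⁺(aq)].
Solving for the unknown gives log [Tl⁺(aq)] = −0.644, so [Tl⁺(aq)] ≈ 0.23 M.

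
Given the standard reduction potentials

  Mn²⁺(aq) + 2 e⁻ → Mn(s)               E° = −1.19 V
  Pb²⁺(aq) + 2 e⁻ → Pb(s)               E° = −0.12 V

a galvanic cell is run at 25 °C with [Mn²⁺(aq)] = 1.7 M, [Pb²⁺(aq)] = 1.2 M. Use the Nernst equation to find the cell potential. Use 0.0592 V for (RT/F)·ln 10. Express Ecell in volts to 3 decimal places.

+1.066 V

The Pb²⁺/Pb couple has the more positive E°, so it is the cathode; Mn²⁺/Mn is the anode.
E°cell = −0.12 − (−1.19) = +1.07 V, with n = 2 electrons transferred.
For the overall reaction Pb²⁺(aq) + Mn(s) → Pb(s) + Mn²⁺(aq), Q = [Mn²⁺(aq)] / [Pb²⁺(aq)] = 1.42, giving log Q = 0.151.
By the Nernst equation, E = +1.07 − (0.0592/2)·(0.151) = +1.066 V.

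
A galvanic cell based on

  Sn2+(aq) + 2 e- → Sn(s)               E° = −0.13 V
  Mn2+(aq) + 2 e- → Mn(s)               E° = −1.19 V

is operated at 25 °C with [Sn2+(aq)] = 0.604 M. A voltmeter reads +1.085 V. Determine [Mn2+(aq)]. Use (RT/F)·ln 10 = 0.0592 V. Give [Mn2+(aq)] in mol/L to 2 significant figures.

0.086 M

Sn²⁺/Sn is the cathode (higher E°); E°cell = −0.13 − (−1.19) = +1.06 V with n = 2.
Since E = E° − (0.0592/n)·log Q, log Q = n(E° − E)/0.0592 = −0.845.
For Sn2+(aq) + Mn(s) → Sn(s) + Mn2+(aq), the reaction quotient is Q = [Mn2+(aq)] / [Sn2+(aq)].
Solving for the unknown gives log [Mn2+(aq)] = −1.064, so [Mn2+(aq)] ≈ 0.086 M.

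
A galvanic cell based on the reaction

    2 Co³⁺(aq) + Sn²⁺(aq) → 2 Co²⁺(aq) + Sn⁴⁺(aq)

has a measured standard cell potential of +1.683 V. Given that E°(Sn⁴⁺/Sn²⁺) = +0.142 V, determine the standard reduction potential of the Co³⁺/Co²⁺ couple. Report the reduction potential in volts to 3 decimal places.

In the reaction as written the Co³⁺/Co²⁺ couple is reduced (cathode) and Sn⁴⁺/Sn²⁺ is oxidized (anode), so E°cell = E°(Co³⁺/Co²⁺) − E°(Sn⁴⁺/Sn²⁺).
E°(Co³⁺/Co²⁺) = E°cell + E°(anode) = +1.683 + (+0.142) = +1.825 V.

+1.825 V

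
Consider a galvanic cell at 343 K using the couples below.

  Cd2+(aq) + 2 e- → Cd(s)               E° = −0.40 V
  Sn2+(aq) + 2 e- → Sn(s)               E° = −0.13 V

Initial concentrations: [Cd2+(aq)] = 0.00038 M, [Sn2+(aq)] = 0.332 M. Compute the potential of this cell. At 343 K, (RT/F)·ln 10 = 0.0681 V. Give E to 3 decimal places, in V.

Sn²⁺/Sn is reduced (cathode, E° = −0.13 V) and Cd²⁺/Cd is oxidized (anode).
E°cell = −0.13 − (−0.40) = +0.27 V, with n = 2 electrons transferred.
For the overall reaction Sn2+(aq) + Cd(s) → Sn(s) + Cd2+(aq), Q = [Cd2+(aq)] / [Sn2+(aq)] = 0.00114, giving log Q = −2.941.
Applying E = E° − (RT ln10/nF)·log Q gives +0.27 − (0.0681/2)(−2.941) = +0.370 V.

+0.370 V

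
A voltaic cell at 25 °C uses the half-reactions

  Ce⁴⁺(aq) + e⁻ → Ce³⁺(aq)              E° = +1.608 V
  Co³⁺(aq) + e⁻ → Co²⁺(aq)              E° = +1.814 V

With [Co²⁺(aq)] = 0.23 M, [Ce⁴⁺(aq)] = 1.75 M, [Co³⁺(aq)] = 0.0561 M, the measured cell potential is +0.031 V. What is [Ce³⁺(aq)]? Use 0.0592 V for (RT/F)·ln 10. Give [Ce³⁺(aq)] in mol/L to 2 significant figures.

With Co³⁺/Co²⁺ at the cathode and Ce⁴⁺/Ce³⁺ at the anode, E°cell = +1.814 − (+1.608) = +0.206 V (n = 1).
Rearranging E = E° − (0.0592/n)·log Q gives log Q = 1(+0.206 − (+0.031))/0.0592 = 2.956.
For Co³⁺(aq) + Ce³⁺(aq) → Co²⁺(aq) + Ce⁴⁺(aq), the reaction quotient is Q = ([Co²⁺(aq)]·[Ce⁴⁺(aq)]) / ([Co³⁺(aq)]·[Ce³⁺(aq)]).
Isolating [Ce³⁺(aq)] in Q = 10^{2.956} yields log [Ce³⁺(aq)] = −2.100, i.e. 0.0079 M.

0.0079 M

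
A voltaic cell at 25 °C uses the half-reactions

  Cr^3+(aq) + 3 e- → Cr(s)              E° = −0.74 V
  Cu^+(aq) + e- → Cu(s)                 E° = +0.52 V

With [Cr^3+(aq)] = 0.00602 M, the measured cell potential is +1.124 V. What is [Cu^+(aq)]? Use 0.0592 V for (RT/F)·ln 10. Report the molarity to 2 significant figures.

Cu⁺/Cu is the cathode (higher E°); E°cell = +0.52 − (−0.74) = +1.26 V with n = 3.
Since E = E° − (0.0592/n)·log Q, log Q = n(E° − E)/0.0592 = 6.892.
The balanced reaction is 3 Cu^+(aq) + Cr(s) → 3 Cu(s) + Cr^3+(aq), so Q = [Cr^3+(aq)] / [Cu^+(aq)]^3.
Solving for the unknown gives log [Cu^+(aq)] = −3.037, so [Cu^+(aq)] ≈ 0.00092 M.

0.00092 M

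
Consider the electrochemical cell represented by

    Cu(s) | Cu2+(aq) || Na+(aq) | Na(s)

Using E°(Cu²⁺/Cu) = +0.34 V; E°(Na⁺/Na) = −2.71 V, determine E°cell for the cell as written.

By convention the left-hand electrode in cell notation is the anode (oxidation) and the right-hand electrode is the cathode (reduction).
E°cell = E°(right) − E°(left) = −2.71 − (+0.34) = −3.05 V.
The negative sign shows that, as written, the cell would require an external voltage to drive the reaction.

−3.05 V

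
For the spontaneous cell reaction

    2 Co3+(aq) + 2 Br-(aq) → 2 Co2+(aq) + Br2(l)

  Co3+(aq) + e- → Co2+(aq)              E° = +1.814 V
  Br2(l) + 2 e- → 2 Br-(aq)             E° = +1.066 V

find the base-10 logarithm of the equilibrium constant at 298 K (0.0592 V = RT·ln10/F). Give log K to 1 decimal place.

log K = 25.3

The Co³⁺/Co²⁺ couple is reduced (cathode); E°cell = +1.814 − (+1.066) = +0.748 V with n = 2.
At equilibrium E = 0, so log K = nE°cell / 0.0592 = (2)(+0.748) / 0.0592 = 25.3.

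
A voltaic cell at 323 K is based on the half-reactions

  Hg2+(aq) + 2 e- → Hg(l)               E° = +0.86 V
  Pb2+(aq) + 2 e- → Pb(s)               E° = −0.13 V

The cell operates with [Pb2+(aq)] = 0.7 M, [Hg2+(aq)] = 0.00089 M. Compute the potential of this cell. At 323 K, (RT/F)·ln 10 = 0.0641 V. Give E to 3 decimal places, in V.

The Hg²⁺/Hg couple has the more positive E°, so it is the cathode; Pb²⁺/Pb is the anode.
E°cell = +0.86 − (−0.13) = +0.99 V, with n = 2 electrons transferred.
Balancing gives Hg2+(aq) + Pb(s) → Hg(l) + Pb2+(aq); hence Q = [Pb2+(aq)] / [Hg2+(aq)] = 787 (log Q = 2.896).
Applying E = E° − (RT ln10/nF)·log Q gives +0.99 − (0.0641/2)(2.896) = +0.897 V.

+0.897 V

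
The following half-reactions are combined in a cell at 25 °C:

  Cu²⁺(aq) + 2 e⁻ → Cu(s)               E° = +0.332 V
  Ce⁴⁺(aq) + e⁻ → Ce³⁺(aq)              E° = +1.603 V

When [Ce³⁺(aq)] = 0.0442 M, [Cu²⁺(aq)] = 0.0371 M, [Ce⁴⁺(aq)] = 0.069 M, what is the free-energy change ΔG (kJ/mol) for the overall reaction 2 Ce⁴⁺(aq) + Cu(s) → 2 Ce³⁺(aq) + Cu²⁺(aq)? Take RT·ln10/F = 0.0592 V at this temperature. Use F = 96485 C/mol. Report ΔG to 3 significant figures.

E°cell = +1.603 − (+0.332) = +1.271 V; the balanced reaction transfers n = 2 electrons.
Q = ([Ce³⁺(aq)]^2·[Cu²⁺(aq)]) / [Ce⁴⁺(aq)]^2 = 0.0152, so log Q = −1.817 and E = +1.271 − (0.0592/2)(−1.817) = +1.3248 V.
Then ΔG = −nFE = −2 × 96485 × +1.3248 J/mol = −256 kJ/mol.

−256 kJ/mol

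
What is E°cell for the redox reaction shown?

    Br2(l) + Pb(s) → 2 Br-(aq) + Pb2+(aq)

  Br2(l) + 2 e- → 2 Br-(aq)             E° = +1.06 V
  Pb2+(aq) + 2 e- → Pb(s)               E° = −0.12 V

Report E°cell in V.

In the reaction as written, Br2(l) is reduced (cathode) and Pb2+(aq) is produced by oxidation at the anode.
E°cell = E°(cathode) − E°(anode) = +1.06 − (−0.12) = +1.18 V.
The positive value indicates the reaction is spontaneous as written.

+1.18 V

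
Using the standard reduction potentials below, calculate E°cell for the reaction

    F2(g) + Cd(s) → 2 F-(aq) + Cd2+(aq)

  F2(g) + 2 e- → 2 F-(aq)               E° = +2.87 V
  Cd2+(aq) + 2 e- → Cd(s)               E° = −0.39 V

F2(g) gains electrons, so the F₂/F⁻ couple is the cathode; the Cd²⁺/Cd couple is the anode.
E°cell = E°(cathode) − E°(anode) = +2.87 − (−0.39) = +3.26 V.

+3.26 V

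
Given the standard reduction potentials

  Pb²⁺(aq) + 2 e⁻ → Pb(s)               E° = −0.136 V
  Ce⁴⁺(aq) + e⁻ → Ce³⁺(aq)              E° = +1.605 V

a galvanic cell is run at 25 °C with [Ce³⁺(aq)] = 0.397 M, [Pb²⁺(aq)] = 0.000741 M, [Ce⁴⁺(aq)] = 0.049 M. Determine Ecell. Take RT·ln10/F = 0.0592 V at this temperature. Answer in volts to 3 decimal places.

+1.780 V

Ce⁴⁺/Ce³⁺ is reduced (cathode, E° = +1.605 V) and Pb²⁺/Pb is oxidized (anode).
E°cell = E°cat − E°an = +1.605 − (−0.136) = +1.741 V; n = 2.
Balancing gives 2 Ce⁴⁺(aq) + Pb(s) → 2 Ce³⁺(aq) + Pb²⁺(aq); hence Q = ([Ce³⁺(aq)]^2·[Pb²⁺(aq)]) / [Ce⁴⁺(aq)]^2 = 0.0486 (log Q = −1.313).
Applying E = E° − (RT ln10/nF)·log Q gives +1.741 − (0.0592/2)(−1.313) = +1.780 V.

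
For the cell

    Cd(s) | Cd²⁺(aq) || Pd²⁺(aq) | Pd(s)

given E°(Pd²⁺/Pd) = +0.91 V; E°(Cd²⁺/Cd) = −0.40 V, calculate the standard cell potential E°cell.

+1.31 V

By convention the left-hand electrode in cell notation is the anode (oxidation) and the right-hand electrode is the cathode (reduction).
E°cell = E°(right) − E°(left) = +0.91 − (−0.40) = +1.31 V.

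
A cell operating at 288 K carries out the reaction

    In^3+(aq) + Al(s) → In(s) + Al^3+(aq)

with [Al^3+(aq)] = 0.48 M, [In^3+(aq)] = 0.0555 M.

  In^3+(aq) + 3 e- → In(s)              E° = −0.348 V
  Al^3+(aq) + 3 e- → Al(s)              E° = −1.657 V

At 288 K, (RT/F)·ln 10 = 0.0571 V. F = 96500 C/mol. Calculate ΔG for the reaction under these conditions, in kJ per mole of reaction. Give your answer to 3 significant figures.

−374 kJ/mol

E°cell = −0.348 − (−1.657) = +1.309 V; the balanced reaction transfers n = 3 electrons.
The reaction quotient is [Al^3+(aq)] / [In^3+(aq)] = 8.65; by Nernst, E = +1.309 − (0.0571/3)(0.937) = +1.2912 V.
Finally ΔG = −nFE = −(3)(96500 C/mol)(+1.2912 V) = −374 kJ/mol.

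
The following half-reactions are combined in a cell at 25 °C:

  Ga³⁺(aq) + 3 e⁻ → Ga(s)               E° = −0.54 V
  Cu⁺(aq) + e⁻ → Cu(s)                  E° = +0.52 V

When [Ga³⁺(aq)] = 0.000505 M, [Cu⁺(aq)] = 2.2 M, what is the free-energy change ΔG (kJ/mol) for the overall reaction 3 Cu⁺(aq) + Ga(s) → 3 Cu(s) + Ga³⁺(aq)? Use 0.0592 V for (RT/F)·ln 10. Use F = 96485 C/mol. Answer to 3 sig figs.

−332 kJ/mol

The standard cell potential is +0.52 − (−0.54) = +1.06 V, with n = 3 electrons in the balanced equation.
Here Q = [Ga³⁺(aq)] / [Cu⁺(aq)]^3 = 4.74×10^−5 (log Q = −4.324), giving E = +1.06 − (0.0592/3)·(−4.324) = +1.1453 V.
ΔG = −nFE = −(3)(96485)(+1.1453) J/mol = −332 kJ/mol.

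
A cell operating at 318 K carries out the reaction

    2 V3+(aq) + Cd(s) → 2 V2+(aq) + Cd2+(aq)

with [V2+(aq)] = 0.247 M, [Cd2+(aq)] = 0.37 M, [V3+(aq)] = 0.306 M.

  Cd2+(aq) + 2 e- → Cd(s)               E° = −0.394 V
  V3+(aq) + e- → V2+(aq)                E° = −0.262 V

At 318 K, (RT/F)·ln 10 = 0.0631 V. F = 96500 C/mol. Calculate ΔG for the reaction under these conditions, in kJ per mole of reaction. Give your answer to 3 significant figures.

E°cell = −0.262 − (−0.394) = +0.132 V; the balanced reaction transfers n = 2 electrons.
Here Q = ([V2+(aq)]^2·[Cd2+(aq)]) / [V3+(aq)]^2 = 0.241 (log Q = −0.618), giving E = +0.132 − (0.0631/2)·(−0.618) = +0.1515 V.
Then ΔG = −nFE = −2 × 96500 × +0.1515 J/mol = −29.2 kJ/mol.

−29.2 kJ/mol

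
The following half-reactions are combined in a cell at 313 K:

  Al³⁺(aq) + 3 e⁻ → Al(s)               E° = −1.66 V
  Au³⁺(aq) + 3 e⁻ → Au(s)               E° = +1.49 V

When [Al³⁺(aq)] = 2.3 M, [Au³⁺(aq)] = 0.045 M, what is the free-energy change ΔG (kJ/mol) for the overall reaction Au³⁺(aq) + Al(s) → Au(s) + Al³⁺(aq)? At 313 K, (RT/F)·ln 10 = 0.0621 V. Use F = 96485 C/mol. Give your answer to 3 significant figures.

E°cell = +1.49 − (−1.66) = +3.15 V; the balanced reaction transfers n = 3 electrons.
Q = [Al³⁺(aq)] / [Au³⁺(aq)] = 51.1, so log Q = 1.709 and E = +3.15 − (0.0621/3)(1.709) = +3.1146 V.
Finally ΔG = −nFE = −(3)(96485 C/mol)(+3.1146 V) = −902 kJ/mol.

−902 kJ/mol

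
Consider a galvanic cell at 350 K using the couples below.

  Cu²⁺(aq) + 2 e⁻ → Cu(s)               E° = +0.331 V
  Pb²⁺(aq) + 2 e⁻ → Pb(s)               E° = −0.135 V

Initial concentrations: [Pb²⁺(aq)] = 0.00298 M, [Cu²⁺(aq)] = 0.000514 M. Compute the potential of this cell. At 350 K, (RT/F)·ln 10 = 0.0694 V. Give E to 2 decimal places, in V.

The Cu²⁺/Cu couple has the more positive E°, so it is the cathode; Pb²⁺/Pb is the anode.
E°cell = +0.331 − (−0.135) = +0.466 V, with n = 2 electrons transferred.
The balanced reaction is Cu²⁺(aq) + Pb(s) → Cu(s) + Pb²⁺(aq), so Q = [Pb²⁺(aq)] / [Cu²⁺(aq)] = 5.8 and log Q = 0.763.
By the Nernst equation, E = +0.466 − (0.0694/2)·(0.763) = +0.44 V.

+0.44 V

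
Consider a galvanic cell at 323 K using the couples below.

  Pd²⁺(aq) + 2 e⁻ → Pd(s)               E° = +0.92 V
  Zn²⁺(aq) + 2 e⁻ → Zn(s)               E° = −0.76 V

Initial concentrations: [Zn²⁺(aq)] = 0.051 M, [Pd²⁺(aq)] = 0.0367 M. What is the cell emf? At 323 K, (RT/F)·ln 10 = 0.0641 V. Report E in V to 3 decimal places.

Since E°(Pd²⁺/Pd) > E°(Zn²⁺/Zn), Pd²⁺/Pd serves as the cathode.
E°cell = +0.92 − (−0.76) = +1.68 V, with n = 2 electrons transferred.
Balancing gives Pd²⁺(aq) + Zn(s) → Pd(s) + Zn²⁺(aq); hence Q = [Zn²⁺(aq)] / [Pd²⁺(aq)] = 1.39 (log Q = 0.143).
By the Nernst equation, E = +1.68 − (0.0641/2)·(0.143) = +1.675 V.

+1.675 V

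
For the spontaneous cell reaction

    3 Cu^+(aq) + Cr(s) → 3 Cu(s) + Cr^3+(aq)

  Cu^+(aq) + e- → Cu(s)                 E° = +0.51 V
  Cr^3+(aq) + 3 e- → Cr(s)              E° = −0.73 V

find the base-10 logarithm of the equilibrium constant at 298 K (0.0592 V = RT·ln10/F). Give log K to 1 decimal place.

log K = 62.8

The Cu⁺/Cu couple is reduced (cathode); E°cell = +0.51 − (−0.73) = +1.24 V with n = 3.
At equilibrium E = 0, so log K = nE°cell / 0.0592 = (3)(+1.24) / 0.0592 = 62.8.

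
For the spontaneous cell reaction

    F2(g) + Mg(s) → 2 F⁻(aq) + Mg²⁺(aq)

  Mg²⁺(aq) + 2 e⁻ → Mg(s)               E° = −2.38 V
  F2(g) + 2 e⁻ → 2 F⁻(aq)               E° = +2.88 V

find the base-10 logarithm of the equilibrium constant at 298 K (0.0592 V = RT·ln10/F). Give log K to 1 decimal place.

log K = 177.7

The F₂/F⁻ couple is reduced (cathode); E°cell = +2.88 − (−2.38) = +5.26 V with n = 2.
At equilibrium E = 0, so log K = nE°cell / 0.0592 = (2)(+5.26) / 0.0592 = 177.7.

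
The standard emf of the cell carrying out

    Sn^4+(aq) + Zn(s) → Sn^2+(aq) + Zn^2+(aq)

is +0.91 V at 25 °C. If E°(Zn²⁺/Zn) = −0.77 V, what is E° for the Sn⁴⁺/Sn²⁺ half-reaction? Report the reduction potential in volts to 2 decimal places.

+0.14 V

In the reaction as written the Sn⁴⁺/Sn²⁺ couple is reduced (cathode) and Zn²⁺/Zn is oxidized (anode), so E°cell = E°(Sn⁴⁺/Sn²⁺) − E°(Zn²⁺/Zn).
E°(Sn⁴⁺/Sn²⁺) = E°cell + E°(anode) = +0.91 + (−0.77) = +0.14 V.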